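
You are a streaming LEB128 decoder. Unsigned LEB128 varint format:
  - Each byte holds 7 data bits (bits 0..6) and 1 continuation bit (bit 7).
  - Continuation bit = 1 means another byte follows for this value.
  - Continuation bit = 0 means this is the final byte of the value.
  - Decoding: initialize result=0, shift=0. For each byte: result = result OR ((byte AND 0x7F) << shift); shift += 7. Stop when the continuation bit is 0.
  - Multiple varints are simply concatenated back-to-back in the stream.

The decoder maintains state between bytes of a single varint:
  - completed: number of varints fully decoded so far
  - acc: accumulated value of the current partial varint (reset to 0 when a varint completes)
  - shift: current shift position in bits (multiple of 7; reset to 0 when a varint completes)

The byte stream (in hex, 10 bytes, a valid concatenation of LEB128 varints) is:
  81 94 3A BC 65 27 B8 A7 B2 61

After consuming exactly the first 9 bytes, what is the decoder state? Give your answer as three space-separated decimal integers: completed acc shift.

byte[0]=0x81 cont=1 payload=0x01: acc |= 1<<0 -> completed=0 acc=1 shift=7
byte[1]=0x94 cont=1 payload=0x14: acc |= 20<<7 -> completed=0 acc=2561 shift=14
byte[2]=0x3A cont=0 payload=0x3A: varint #1 complete (value=952833); reset -> completed=1 acc=0 shift=0
byte[3]=0xBC cont=1 payload=0x3C: acc |= 60<<0 -> completed=1 acc=60 shift=7
byte[4]=0x65 cont=0 payload=0x65: varint #2 complete (value=12988); reset -> completed=2 acc=0 shift=0
byte[5]=0x27 cont=0 payload=0x27: varint #3 complete (value=39); reset -> completed=3 acc=0 shift=0
byte[6]=0xB8 cont=1 payload=0x38: acc |= 56<<0 -> completed=3 acc=56 shift=7
byte[7]=0xA7 cont=1 payload=0x27: acc |= 39<<7 -> completed=3 acc=5048 shift=14
byte[8]=0xB2 cont=1 payload=0x32: acc |= 50<<14 -> completed=3 acc=824248 shift=21

Answer: 3 824248 21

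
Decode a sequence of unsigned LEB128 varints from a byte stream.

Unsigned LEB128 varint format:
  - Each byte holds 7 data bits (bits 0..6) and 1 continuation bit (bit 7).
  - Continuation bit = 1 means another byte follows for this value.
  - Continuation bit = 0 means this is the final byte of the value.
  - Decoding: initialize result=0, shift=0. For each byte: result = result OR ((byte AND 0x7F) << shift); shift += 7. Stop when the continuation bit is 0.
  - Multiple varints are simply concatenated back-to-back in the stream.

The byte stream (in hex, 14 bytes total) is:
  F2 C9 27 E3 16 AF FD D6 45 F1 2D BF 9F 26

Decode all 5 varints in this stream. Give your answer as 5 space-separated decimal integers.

  byte[0]=0xF2 cont=1 payload=0x72=114: acc |= 114<<0 -> acc=114 shift=7
  byte[1]=0xC9 cont=1 payload=0x49=73: acc |= 73<<7 -> acc=9458 shift=14
  byte[2]=0x27 cont=0 payload=0x27=39: acc |= 39<<14 -> acc=648434 shift=21 [end]
Varint 1: bytes[0:3] = F2 C9 27 -> value 648434 (3 byte(s))
  byte[3]=0xE3 cont=1 payload=0x63=99: acc |= 99<<0 -> acc=99 shift=7
  byte[4]=0x16 cont=0 payload=0x16=22: acc |= 22<<7 -> acc=2915 shift=14 [end]
Varint 2: bytes[3:5] = E3 16 -> value 2915 (2 byte(s))
  byte[5]=0xAF cont=1 payload=0x2F=47: acc |= 47<<0 -> acc=47 shift=7
  byte[6]=0xFD cont=1 payload=0x7D=125: acc |= 125<<7 -> acc=16047 shift=14
  byte[7]=0xD6 cont=1 payload=0x56=86: acc |= 86<<14 -> acc=1425071 shift=21
  byte[8]=0x45 cont=0 payload=0x45=69: acc |= 69<<21 -> acc=146128559 shift=28 [end]
Varint 3: bytes[5:9] = AF FD D6 45 -> value 146128559 (4 byte(s))
  byte[9]=0xF1 cont=1 payload=0x71=113: acc |= 113<<0 -> acc=113 shift=7
  byte[10]=0x2D cont=0 payload=0x2D=45: acc |= 45<<7 -> acc=5873 shift=14 [end]
Varint 4: bytes[9:11] = F1 2D -> value 5873 (2 byte(s))
  byte[11]=0xBF cont=1 payload=0x3F=63: acc |= 63<<0 -> acc=63 shift=7
  byte[12]=0x9F cont=1 payload=0x1F=31: acc |= 31<<7 -> acc=4031 shift=14
  byte[13]=0x26 cont=0 payload=0x26=38: acc |= 38<<14 -> acc=626623 shift=21 [end]
Varint 5: bytes[11:14] = BF 9F 26 -> value 626623 (3 byte(s))

Answer: 648434 2915 146128559 5873 626623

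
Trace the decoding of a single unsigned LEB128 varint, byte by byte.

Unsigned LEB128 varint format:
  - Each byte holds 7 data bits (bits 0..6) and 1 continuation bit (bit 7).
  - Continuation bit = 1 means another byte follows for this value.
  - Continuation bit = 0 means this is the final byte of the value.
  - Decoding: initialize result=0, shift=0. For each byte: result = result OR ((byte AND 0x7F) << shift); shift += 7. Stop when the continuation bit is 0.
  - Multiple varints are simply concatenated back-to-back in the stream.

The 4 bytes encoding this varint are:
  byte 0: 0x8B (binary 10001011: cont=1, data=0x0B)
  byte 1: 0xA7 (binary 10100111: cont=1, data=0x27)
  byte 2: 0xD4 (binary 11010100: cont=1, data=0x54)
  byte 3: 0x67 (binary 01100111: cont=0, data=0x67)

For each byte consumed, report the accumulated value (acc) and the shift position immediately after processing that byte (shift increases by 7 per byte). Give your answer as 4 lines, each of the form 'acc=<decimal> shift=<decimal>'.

byte 0=0x8B: payload=0x0B=11, contrib = 11<<0 = 11; acc -> 11, shift -> 7
byte 1=0xA7: payload=0x27=39, contrib = 39<<7 = 4992; acc -> 5003, shift -> 14
byte 2=0xD4: payload=0x54=84, contrib = 84<<14 = 1376256; acc -> 1381259, shift -> 21
byte 3=0x67: payload=0x67=103, contrib = 103<<21 = 216006656; acc -> 217387915, shift -> 28

Answer: acc=11 shift=7
acc=5003 shift=14
acc=1381259 shift=21
acc=217387915 shift=28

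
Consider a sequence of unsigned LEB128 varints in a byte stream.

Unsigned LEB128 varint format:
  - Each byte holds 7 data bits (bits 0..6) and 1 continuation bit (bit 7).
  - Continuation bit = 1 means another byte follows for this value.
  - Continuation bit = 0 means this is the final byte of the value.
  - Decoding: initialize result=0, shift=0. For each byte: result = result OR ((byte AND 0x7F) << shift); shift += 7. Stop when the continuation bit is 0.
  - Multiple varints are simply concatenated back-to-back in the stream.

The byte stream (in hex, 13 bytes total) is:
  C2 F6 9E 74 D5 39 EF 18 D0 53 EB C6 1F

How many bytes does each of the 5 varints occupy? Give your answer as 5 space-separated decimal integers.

Answer: 4 2 2 2 3

Derivation:
  byte[0]=0xC2 cont=1 payload=0x42=66: acc |= 66<<0 -> acc=66 shift=7
  byte[1]=0xF6 cont=1 payload=0x76=118: acc |= 118<<7 -> acc=15170 shift=14
  byte[2]=0x9E cont=1 payload=0x1E=30: acc |= 30<<14 -> acc=506690 shift=21
  byte[3]=0x74 cont=0 payload=0x74=116: acc |= 116<<21 -> acc=243776322 shift=28 [end]
Varint 1: bytes[0:4] = C2 F6 9E 74 -> value 243776322 (4 byte(s))
  byte[4]=0xD5 cont=1 payload=0x55=85: acc |= 85<<0 -> acc=85 shift=7
  byte[5]=0x39 cont=0 payload=0x39=57: acc |= 57<<7 -> acc=7381 shift=14 [end]
Varint 2: bytes[4:6] = D5 39 -> value 7381 (2 byte(s))
  byte[6]=0xEF cont=1 payload=0x6F=111: acc |= 111<<0 -> acc=111 shift=7
  byte[7]=0x18 cont=0 payload=0x18=24: acc |= 24<<7 -> acc=3183 shift=14 [end]
Varint 3: bytes[6:8] = EF 18 -> value 3183 (2 byte(s))
  byte[8]=0xD0 cont=1 payload=0x50=80: acc |= 80<<0 -> acc=80 shift=7
  byte[9]=0x53 cont=0 payload=0x53=83: acc |= 83<<7 -> acc=10704 shift=14 [end]
Varint 4: bytes[8:10] = D0 53 -> value 10704 (2 byte(s))
  byte[10]=0xEB cont=1 payload=0x6B=107: acc |= 107<<0 -> acc=107 shift=7
  byte[11]=0xC6 cont=1 payload=0x46=70: acc |= 70<<7 -> acc=9067 shift=14
  byte[12]=0x1F cont=0 payload=0x1F=31: acc |= 31<<14 -> acc=516971 shift=21 [end]
Varint 5: bytes[10:13] = EB C6 1F -> value 516971 (3 byte(s))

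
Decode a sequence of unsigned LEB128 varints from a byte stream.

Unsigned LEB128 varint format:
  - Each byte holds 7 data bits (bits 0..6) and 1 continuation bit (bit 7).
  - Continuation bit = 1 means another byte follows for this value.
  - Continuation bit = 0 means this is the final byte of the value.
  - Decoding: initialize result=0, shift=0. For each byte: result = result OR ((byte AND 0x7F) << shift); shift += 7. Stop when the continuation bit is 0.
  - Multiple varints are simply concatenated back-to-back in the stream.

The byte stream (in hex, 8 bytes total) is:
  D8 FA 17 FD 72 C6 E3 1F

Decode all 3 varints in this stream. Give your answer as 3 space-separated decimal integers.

Answer: 392536 14717 520646

Derivation:
  byte[0]=0xD8 cont=1 payload=0x58=88: acc |= 88<<0 -> acc=88 shift=7
  byte[1]=0xFA cont=1 payload=0x7A=122: acc |= 122<<7 -> acc=15704 shift=14
  byte[2]=0x17 cont=0 payload=0x17=23: acc |= 23<<14 -> acc=392536 shift=21 [end]
Varint 1: bytes[0:3] = D8 FA 17 -> value 392536 (3 byte(s))
  byte[3]=0xFD cont=1 payload=0x7D=125: acc |= 125<<0 -> acc=125 shift=7
  byte[4]=0x72 cont=0 payload=0x72=114: acc |= 114<<7 -> acc=14717 shift=14 [end]
Varint 2: bytes[3:5] = FD 72 -> value 14717 (2 byte(s))
  byte[5]=0xC6 cont=1 payload=0x46=70: acc |= 70<<0 -> acc=70 shift=7
  byte[6]=0xE3 cont=1 payload=0x63=99: acc |= 99<<7 -> acc=12742 shift=14
  byte[7]=0x1F cont=0 payload=0x1F=31: acc |= 31<<14 -> acc=520646 shift=21 [end]
Varint 3: bytes[5:8] = C6 E3 1F -> value 520646 (3 byte(s))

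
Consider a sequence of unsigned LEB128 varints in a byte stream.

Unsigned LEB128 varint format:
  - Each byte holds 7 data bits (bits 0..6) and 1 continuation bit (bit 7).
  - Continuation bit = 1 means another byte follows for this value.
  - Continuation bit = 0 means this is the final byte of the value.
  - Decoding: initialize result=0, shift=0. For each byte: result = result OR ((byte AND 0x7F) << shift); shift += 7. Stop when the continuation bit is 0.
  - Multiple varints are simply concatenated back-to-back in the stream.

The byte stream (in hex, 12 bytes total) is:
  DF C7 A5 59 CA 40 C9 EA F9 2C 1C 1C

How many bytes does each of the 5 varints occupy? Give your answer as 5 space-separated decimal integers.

  byte[0]=0xDF cont=1 payload=0x5F=95: acc |= 95<<0 -> acc=95 shift=7
  byte[1]=0xC7 cont=1 payload=0x47=71: acc |= 71<<7 -> acc=9183 shift=14
  byte[2]=0xA5 cont=1 payload=0x25=37: acc |= 37<<14 -> acc=615391 shift=21
  byte[3]=0x59 cont=0 payload=0x59=89: acc |= 89<<21 -> acc=187261919 shift=28 [end]
Varint 1: bytes[0:4] = DF C7 A5 59 -> value 187261919 (4 byte(s))
  byte[4]=0xCA cont=1 payload=0x4A=74: acc |= 74<<0 -> acc=74 shift=7
  byte[5]=0x40 cont=0 payload=0x40=64: acc |= 64<<7 -> acc=8266 shift=14 [end]
Varint 2: bytes[4:6] = CA 40 -> value 8266 (2 byte(s))
  byte[6]=0xC9 cont=1 payload=0x49=73: acc |= 73<<0 -> acc=73 shift=7
  byte[7]=0xEA cont=1 payload=0x6A=106: acc |= 106<<7 -> acc=13641 shift=14
  byte[8]=0xF9 cont=1 payload=0x79=121: acc |= 121<<14 -> acc=1996105 shift=21
  byte[9]=0x2C cont=0 payload=0x2C=44: acc |= 44<<21 -> acc=94270793 shift=28 [end]
Varint 3: bytes[6:10] = C9 EA F9 2C -> value 94270793 (4 byte(s))
  byte[10]=0x1C cont=0 payload=0x1C=28: acc |= 28<<0 -> acc=28 shift=7 [end]
Varint 4: bytes[10:11] = 1C -> value 28 (1 byte(s))
  byte[11]=0x1C cont=0 payload=0x1C=28: acc |= 28<<0 -> acc=28 shift=7 [end]
Varint 5: bytes[11:12] = 1C -> value 28 (1 byte(s))

Answer: 4 2 4 1 1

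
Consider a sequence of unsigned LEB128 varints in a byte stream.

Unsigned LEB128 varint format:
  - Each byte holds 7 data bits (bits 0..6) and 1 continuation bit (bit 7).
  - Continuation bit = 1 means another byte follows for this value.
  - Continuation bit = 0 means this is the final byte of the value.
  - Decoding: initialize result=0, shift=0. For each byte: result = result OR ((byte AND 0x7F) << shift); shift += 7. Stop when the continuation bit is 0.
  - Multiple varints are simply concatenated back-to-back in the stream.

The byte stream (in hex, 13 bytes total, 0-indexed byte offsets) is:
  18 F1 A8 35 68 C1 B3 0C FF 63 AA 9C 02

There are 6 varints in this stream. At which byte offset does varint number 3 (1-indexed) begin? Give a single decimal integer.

  byte[0]=0x18 cont=0 payload=0x18=24: acc |= 24<<0 -> acc=24 shift=7 [end]
Varint 1: bytes[0:1] = 18 -> value 24 (1 byte(s))
  byte[1]=0xF1 cont=1 payload=0x71=113: acc |= 113<<0 -> acc=113 shift=7
  byte[2]=0xA8 cont=1 payload=0x28=40: acc |= 40<<7 -> acc=5233 shift=14
  byte[3]=0x35 cont=0 payload=0x35=53: acc |= 53<<14 -> acc=873585 shift=21 [end]
Varint 2: bytes[1:4] = F1 A8 35 -> value 873585 (3 byte(s))
  byte[4]=0x68 cont=0 payload=0x68=104: acc |= 104<<0 -> acc=104 shift=7 [end]
Varint 3: bytes[4:5] = 68 -> value 104 (1 byte(s))
  byte[5]=0xC1 cont=1 payload=0x41=65: acc |= 65<<0 -> acc=65 shift=7
  byte[6]=0xB3 cont=1 payload=0x33=51: acc |= 51<<7 -> acc=6593 shift=14
  byte[7]=0x0C cont=0 payload=0x0C=12: acc |= 12<<14 -> acc=203201 shift=21 [end]
Varint 4: bytes[5:8] = C1 B3 0C -> value 203201 (3 byte(s))
  byte[8]=0xFF cont=1 payload=0x7F=127: acc |= 127<<0 -> acc=127 shift=7
  byte[9]=0x63 cont=0 payload=0x63=99: acc |= 99<<7 -> acc=12799 shift=14 [end]
Varint 5: bytes[8:10] = FF 63 -> value 12799 (2 byte(s))
  byte[10]=0xAA cont=1 payload=0x2A=42: acc |= 42<<0 -> acc=42 shift=7
  byte[11]=0x9C cont=1 payload=0x1C=28: acc |= 28<<7 -> acc=3626 shift=14
  byte[12]=0x02 cont=0 payload=0x02=2: acc |= 2<<14 -> acc=36394 shift=21 [end]
Varint 6: bytes[10:13] = AA 9C 02 -> value 36394 (3 byte(s))

Answer: 4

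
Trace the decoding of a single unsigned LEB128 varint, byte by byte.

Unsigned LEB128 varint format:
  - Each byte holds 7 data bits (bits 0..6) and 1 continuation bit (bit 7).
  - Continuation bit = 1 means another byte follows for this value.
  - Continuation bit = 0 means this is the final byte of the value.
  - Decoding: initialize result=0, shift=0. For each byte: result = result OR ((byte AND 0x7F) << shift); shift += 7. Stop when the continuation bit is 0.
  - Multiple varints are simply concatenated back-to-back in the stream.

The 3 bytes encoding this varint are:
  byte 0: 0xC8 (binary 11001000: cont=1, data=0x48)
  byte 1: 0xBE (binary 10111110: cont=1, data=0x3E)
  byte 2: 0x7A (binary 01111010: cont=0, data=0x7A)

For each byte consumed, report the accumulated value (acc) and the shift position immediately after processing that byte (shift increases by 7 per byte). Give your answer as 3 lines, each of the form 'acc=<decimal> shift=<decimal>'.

byte 0=0xC8: payload=0x48=72, contrib = 72<<0 = 72; acc -> 72, shift -> 7
byte 1=0xBE: payload=0x3E=62, contrib = 62<<7 = 7936; acc -> 8008, shift -> 14
byte 2=0x7A: payload=0x7A=122, contrib = 122<<14 = 1998848; acc -> 2006856, shift -> 21

Answer: acc=72 shift=7
acc=8008 shift=14
acc=2006856 shift=21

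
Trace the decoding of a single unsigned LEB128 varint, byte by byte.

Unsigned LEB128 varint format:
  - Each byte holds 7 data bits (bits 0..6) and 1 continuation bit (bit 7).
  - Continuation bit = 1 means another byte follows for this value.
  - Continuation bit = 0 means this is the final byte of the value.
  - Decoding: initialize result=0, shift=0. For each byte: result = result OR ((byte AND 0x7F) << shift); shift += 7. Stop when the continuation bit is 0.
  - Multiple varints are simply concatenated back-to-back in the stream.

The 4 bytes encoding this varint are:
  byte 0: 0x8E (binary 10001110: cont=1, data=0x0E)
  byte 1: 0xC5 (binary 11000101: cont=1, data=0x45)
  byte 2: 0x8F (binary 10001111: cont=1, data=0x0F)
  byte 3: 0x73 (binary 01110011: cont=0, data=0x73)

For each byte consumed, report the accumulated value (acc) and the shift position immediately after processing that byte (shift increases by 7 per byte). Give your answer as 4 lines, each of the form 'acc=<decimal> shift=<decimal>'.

Answer: acc=14 shift=7
acc=8846 shift=14
acc=254606 shift=21
acc=241427086 shift=28

Derivation:
byte 0=0x8E: payload=0x0E=14, contrib = 14<<0 = 14; acc -> 14, shift -> 7
byte 1=0xC5: payload=0x45=69, contrib = 69<<7 = 8832; acc -> 8846, shift -> 14
byte 2=0x8F: payload=0x0F=15, contrib = 15<<14 = 245760; acc -> 254606, shift -> 21
byte 3=0x73: payload=0x73=115, contrib = 115<<21 = 241172480; acc -> 241427086, shift -> 28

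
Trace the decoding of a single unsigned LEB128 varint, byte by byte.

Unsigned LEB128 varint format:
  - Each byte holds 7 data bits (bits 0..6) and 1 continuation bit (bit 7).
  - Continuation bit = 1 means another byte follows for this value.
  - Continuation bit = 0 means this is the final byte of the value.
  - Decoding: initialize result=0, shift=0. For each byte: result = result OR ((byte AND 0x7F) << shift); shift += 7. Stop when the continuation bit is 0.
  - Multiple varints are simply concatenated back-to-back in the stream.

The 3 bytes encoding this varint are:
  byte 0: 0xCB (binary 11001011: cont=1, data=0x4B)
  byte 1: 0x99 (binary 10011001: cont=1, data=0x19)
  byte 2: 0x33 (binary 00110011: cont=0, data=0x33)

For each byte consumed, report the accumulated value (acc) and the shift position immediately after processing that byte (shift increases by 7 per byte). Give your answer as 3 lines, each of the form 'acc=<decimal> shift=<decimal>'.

Answer: acc=75 shift=7
acc=3275 shift=14
acc=838859 shift=21

Derivation:
byte 0=0xCB: payload=0x4B=75, contrib = 75<<0 = 75; acc -> 75, shift -> 7
byte 1=0x99: payload=0x19=25, contrib = 25<<7 = 3200; acc -> 3275, shift -> 14
byte 2=0x33: payload=0x33=51, contrib = 51<<14 = 835584; acc -> 838859, shift -> 21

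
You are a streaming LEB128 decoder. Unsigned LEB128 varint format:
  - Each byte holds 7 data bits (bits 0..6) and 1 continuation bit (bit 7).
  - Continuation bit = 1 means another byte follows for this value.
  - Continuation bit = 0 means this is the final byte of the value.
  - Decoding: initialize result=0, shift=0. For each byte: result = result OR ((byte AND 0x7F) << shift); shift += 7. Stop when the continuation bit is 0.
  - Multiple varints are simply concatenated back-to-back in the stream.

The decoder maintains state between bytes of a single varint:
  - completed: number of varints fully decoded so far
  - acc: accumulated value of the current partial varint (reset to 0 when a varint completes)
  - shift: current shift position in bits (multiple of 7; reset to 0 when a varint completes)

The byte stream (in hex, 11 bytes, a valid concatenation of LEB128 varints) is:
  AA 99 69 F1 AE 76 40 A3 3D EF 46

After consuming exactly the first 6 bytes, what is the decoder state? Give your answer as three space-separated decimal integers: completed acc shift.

Answer: 2 0 0

Derivation:
byte[0]=0xAA cont=1 payload=0x2A: acc |= 42<<0 -> completed=0 acc=42 shift=7
byte[1]=0x99 cont=1 payload=0x19: acc |= 25<<7 -> completed=0 acc=3242 shift=14
byte[2]=0x69 cont=0 payload=0x69: varint #1 complete (value=1723562); reset -> completed=1 acc=0 shift=0
byte[3]=0xF1 cont=1 payload=0x71: acc |= 113<<0 -> completed=1 acc=113 shift=7
byte[4]=0xAE cont=1 payload=0x2E: acc |= 46<<7 -> completed=1 acc=6001 shift=14
byte[5]=0x76 cont=0 payload=0x76: varint #2 complete (value=1939313); reset -> completed=2 acc=0 shift=0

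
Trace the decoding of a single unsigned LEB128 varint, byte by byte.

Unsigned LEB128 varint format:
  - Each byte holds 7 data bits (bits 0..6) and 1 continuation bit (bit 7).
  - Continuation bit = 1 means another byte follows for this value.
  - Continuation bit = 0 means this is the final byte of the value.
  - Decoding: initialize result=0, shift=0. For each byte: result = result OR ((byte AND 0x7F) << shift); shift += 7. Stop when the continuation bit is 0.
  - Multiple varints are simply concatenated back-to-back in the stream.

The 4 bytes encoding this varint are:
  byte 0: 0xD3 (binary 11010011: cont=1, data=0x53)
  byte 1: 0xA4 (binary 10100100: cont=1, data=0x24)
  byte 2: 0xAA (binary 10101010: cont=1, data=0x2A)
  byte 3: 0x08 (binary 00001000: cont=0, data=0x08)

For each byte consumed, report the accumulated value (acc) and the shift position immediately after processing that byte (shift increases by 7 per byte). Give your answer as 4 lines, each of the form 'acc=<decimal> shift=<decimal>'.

byte 0=0xD3: payload=0x53=83, contrib = 83<<0 = 83; acc -> 83, shift -> 7
byte 1=0xA4: payload=0x24=36, contrib = 36<<7 = 4608; acc -> 4691, shift -> 14
byte 2=0xAA: payload=0x2A=42, contrib = 42<<14 = 688128; acc -> 692819, shift -> 21
byte 3=0x08: payload=0x08=8, contrib = 8<<21 = 16777216; acc -> 17470035, shift -> 28

Answer: acc=83 shift=7
acc=4691 shift=14
acc=692819 shift=21
acc=17470035 shift=28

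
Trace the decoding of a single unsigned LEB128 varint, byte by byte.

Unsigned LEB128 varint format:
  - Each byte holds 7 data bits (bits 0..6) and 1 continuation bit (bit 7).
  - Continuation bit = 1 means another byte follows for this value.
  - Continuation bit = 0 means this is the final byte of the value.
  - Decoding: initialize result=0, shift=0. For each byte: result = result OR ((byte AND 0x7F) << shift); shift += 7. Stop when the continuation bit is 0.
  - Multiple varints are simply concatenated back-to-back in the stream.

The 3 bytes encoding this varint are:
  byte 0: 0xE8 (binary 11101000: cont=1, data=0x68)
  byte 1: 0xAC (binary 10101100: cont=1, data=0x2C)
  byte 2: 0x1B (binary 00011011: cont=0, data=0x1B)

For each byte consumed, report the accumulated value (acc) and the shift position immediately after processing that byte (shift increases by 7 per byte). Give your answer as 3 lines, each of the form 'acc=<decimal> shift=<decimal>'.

byte 0=0xE8: payload=0x68=104, contrib = 104<<0 = 104; acc -> 104, shift -> 7
byte 1=0xAC: payload=0x2C=44, contrib = 44<<7 = 5632; acc -> 5736, shift -> 14
byte 2=0x1B: payload=0x1B=27, contrib = 27<<14 = 442368; acc -> 448104, shift -> 21

Answer: acc=104 shift=7
acc=5736 shift=14
acc=448104 shift=21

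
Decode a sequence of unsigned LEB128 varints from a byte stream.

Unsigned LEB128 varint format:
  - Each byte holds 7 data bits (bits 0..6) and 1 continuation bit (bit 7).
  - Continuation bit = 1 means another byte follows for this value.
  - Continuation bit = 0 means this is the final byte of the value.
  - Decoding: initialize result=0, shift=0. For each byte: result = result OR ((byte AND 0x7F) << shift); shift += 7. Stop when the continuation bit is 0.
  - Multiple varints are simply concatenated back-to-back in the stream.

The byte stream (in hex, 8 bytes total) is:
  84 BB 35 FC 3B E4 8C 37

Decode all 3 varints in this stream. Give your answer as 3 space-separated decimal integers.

Answer: 875908 7676 902756

Derivation:
  byte[0]=0x84 cont=1 payload=0x04=4: acc |= 4<<0 -> acc=4 shift=7
  byte[1]=0xBB cont=1 payload=0x3B=59: acc |= 59<<7 -> acc=7556 shift=14
  byte[2]=0x35 cont=0 payload=0x35=53: acc |= 53<<14 -> acc=875908 shift=21 [end]
Varint 1: bytes[0:3] = 84 BB 35 -> value 875908 (3 byte(s))
  byte[3]=0xFC cont=1 payload=0x7C=124: acc |= 124<<0 -> acc=124 shift=7
  byte[4]=0x3B cont=0 payload=0x3B=59: acc |= 59<<7 -> acc=7676 shift=14 [end]
Varint 2: bytes[3:5] = FC 3B -> value 7676 (2 byte(s))
  byte[5]=0xE4 cont=1 payload=0x64=100: acc |= 100<<0 -> acc=100 shift=7
  byte[6]=0x8C cont=1 payload=0x0C=12: acc |= 12<<7 -> acc=1636 shift=14
  byte[7]=0x37 cont=0 payload=0x37=55: acc |= 55<<14 -> acc=902756 shift=21 [end]
Varint 3: bytes[5:8] = E4 8C 37 -> value 902756 (3 byte(s))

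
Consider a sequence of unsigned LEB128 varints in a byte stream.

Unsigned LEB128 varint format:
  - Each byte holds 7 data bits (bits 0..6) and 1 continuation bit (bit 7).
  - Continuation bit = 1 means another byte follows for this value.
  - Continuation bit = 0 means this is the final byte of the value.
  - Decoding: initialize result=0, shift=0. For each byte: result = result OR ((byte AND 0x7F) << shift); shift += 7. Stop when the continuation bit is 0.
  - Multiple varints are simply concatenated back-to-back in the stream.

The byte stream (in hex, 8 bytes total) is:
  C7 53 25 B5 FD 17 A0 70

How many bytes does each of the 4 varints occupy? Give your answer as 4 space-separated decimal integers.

  byte[0]=0xC7 cont=1 payload=0x47=71: acc |= 71<<0 -> acc=71 shift=7
  byte[1]=0x53 cont=0 payload=0x53=83: acc |= 83<<7 -> acc=10695 shift=14 [end]
Varint 1: bytes[0:2] = C7 53 -> value 10695 (2 byte(s))
  byte[2]=0x25 cont=0 payload=0x25=37: acc |= 37<<0 -> acc=37 shift=7 [end]
Varint 2: bytes[2:3] = 25 -> value 37 (1 byte(s))
  byte[3]=0xB5 cont=1 payload=0x35=53: acc |= 53<<0 -> acc=53 shift=7
  byte[4]=0xFD cont=1 payload=0x7D=125: acc |= 125<<7 -> acc=16053 shift=14
  byte[5]=0x17 cont=0 payload=0x17=23: acc |= 23<<14 -> acc=392885 shift=21 [end]
Varint 3: bytes[3:6] = B5 FD 17 -> value 392885 (3 byte(s))
  byte[6]=0xA0 cont=1 payload=0x20=32: acc |= 32<<0 -> acc=32 shift=7
  byte[7]=0x70 cont=0 payload=0x70=112: acc |= 112<<7 -> acc=14368 shift=14 [end]
Varint 4: bytes[6:8] = A0 70 -> value 14368 (2 byte(s))

Answer: 2 1 3 2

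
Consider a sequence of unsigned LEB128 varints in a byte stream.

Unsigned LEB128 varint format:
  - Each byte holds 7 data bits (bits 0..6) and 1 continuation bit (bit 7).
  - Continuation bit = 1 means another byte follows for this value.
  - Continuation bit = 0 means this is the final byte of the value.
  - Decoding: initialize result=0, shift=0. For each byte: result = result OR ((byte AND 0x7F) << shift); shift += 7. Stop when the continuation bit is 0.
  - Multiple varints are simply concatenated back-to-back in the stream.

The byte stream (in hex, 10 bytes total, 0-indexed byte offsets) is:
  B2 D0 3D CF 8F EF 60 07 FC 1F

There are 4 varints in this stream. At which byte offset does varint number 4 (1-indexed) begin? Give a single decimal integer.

  byte[0]=0xB2 cont=1 payload=0x32=50: acc |= 50<<0 -> acc=50 shift=7
  byte[1]=0xD0 cont=1 payload=0x50=80: acc |= 80<<7 -> acc=10290 shift=14
  byte[2]=0x3D cont=0 payload=0x3D=61: acc |= 61<<14 -> acc=1009714 shift=21 [end]
Varint 1: bytes[0:3] = B2 D0 3D -> value 1009714 (3 byte(s))
  byte[3]=0xCF cont=1 payload=0x4F=79: acc |= 79<<0 -> acc=79 shift=7
  byte[4]=0x8F cont=1 payload=0x0F=15: acc |= 15<<7 -> acc=1999 shift=14
  byte[5]=0xEF cont=1 payload=0x6F=111: acc |= 111<<14 -> acc=1820623 shift=21
  byte[6]=0x60 cont=0 payload=0x60=96: acc |= 96<<21 -> acc=203147215 shift=28 [end]
Varint 2: bytes[3:7] = CF 8F EF 60 -> value 203147215 (4 byte(s))
  byte[7]=0x07 cont=0 payload=0x07=7: acc |= 7<<0 -> acc=7 shift=7 [end]
Varint 3: bytes[7:8] = 07 -> value 7 (1 byte(s))
  byte[8]=0xFC cont=1 payload=0x7C=124: acc |= 124<<0 -> acc=124 shift=7
  byte[9]=0x1F cont=0 payload=0x1F=31: acc |= 31<<7 -> acc=4092 shift=14 [end]
Varint 4: bytes[8:10] = FC 1F -> value 4092 (2 byte(s))

Answer: 8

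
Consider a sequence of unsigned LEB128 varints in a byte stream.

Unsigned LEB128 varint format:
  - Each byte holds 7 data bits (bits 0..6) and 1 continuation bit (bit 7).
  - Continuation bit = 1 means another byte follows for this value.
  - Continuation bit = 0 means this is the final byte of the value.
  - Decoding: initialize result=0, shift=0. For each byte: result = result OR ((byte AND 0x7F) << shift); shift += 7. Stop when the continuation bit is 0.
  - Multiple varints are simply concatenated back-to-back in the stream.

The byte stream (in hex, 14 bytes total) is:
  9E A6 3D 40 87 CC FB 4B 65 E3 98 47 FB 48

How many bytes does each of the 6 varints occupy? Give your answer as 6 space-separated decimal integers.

Answer: 3 1 4 1 3 2

Derivation:
  byte[0]=0x9E cont=1 payload=0x1E=30: acc |= 30<<0 -> acc=30 shift=7
  byte[1]=0xA6 cont=1 payload=0x26=38: acc |= 38<<7 -> acc=4894 shift=14
  byte[2]=0x3D cont=0 payload=0x3D=61: acc |= 61<<14 -> acc=1004318 shift=21 [end]
Varint 1: bytes[0:3] = 9E A6 3D -> value 1004318 (3 byte(s))
  byte[3]=0x40 cont=0 payload=0x40=64: acc |= 64<<0 -> acc=64 shift=7 [end]
Varint 2: bytes[3:4] = 40 -> value 64 (1 byte(s))
  byte[4]=0x87 cont=1 payload=0x07=7: acc |= 7<<0 -> acc=7 shift=7
  byte[5]=0xCC cont=1 payload=0x4C=76: acc |= 76<<7 -> acc=9735 shift=14
  byte[6]=0xFB cont=1 payload=0x7B=123: acc |= 123<<14 -> acc=2024967 shift=21
  byte[7]=0x4B cont=0 payload=0x4B=75: acc |= 75<<21 -> acc=159311367 shift=28 [end]
Varint 3: bytes[4:8] = 87 CC FB 4B -> value 159311367 (4 byte(s))
  byte[8]=0x65 cont=0 payload=0x65=101: acc |= 101<<0 -> acc=101 shift=7 [end]
Varint 4: bytes[8:9] = 65 -> value 101 (1 byte(s))
  byte[9]=0xE3 cont=1 payload=0x63=99: acc |= 99<<0 -> acc=99 shift=7
  byte[10]=0x98 cont=1 payload=0x18=24: acc |= 24<<7 -> acc=3171 shift=14
  byte[11]=0x47 cont=0 payload=0x47=71: acc |= 71<<14 -> acc=1166435 shift=21 [end]
Varint 5: bytes[9:12] = E3 98 47 -> value 1166435 (3 byte(s))
  byte[12]=0xFB cont=1 payload=0x7B=123: acc |= 123<<0 -> acc=123 shift=7
  byte[13]=0x48 cont=0 payload=0x48=72: acc |= 72<<7 -> acc=9339 shift=14 [end]
Varint 6: bytes[12:14] = FB 48 -> value 9339 (2 byte(s))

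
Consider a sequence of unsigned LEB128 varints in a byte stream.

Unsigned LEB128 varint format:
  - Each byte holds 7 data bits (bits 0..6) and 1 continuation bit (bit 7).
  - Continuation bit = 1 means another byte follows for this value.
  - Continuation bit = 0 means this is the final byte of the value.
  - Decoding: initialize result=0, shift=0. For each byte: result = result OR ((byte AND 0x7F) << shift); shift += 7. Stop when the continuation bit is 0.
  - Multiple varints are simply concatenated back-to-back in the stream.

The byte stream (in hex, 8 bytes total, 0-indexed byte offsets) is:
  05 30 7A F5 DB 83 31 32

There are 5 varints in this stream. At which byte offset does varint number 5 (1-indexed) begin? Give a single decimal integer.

  byte[0]=0x05 cont=0 payload=0x05=5: acc |= 5<<0 -> acc=5 shift=7 [end]
Varint 1: bytes[0:1] = 05 -> value 5 (1 byte(s))
  byte[1]=0x30 cont=0 payload=0x30=48: acc |= 48<<0 -> acc=48 shift=7 [end]
Varint 2: bytes[1:2] = 30 -> value 48 (1 byte(s))
  byte[2]=0x7A cont=0 payload=0x7A=122: acc |= 122<<0 -> acc=122 shift=7 [end]
Varint 3: bytes[2:3] = 7A -> value 122 (1 byte(s))
  byte[3]=0xF5 cont=1 payload=0x75=117: acc |= 117<<0 -> acc=117 shift=7
  byte[4]=0xDB cont=1 payload=0x5B=91: acc |= 91<<7 -> acc=11765 shift=14
  byte[5]=0x83 cont=1 payload=0x03=3: acc |= 3<<14 -> acc=60917 shift=21
  byte[6]=0x31 cont=0 payload=0x31=49: acc |= 49<<21 -> acc=102821365 shift=28 [end]
Varint 4: bytes[3:7] = F5 DB 83 31 -> value 102821365 (4 byte(s))
  byte[7]=0x32 cont=0 payload=0x32=50: acc |= 50<<0 -> acc=50 shift=7 [end]
Varint 5: bytes[7:8] = 32 -> value 50 (1 byte(s))

Answer: 7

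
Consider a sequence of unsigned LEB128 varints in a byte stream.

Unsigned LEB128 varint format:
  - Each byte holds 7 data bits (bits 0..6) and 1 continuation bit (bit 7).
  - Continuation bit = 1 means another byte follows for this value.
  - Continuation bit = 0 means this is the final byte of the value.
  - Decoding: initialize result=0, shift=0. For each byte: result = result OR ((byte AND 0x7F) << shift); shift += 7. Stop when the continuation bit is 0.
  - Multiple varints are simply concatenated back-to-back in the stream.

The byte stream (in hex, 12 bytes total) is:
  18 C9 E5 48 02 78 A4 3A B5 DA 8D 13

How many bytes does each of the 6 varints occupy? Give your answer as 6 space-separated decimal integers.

  byte[0]=0x18 cont=0 payload=0x18=24: acc |= 24<<0 -> acc=24 shift=7 [end]
Varint 1: bytes[0:1] = 18 -> value 24 (1 byte(s))
  byte[1]=0xC9 cont=1 payload=0x49=73: acc |= 73<<0 -> acc=73 shift=7
  byte[2]=0xE5 cont=1 payload=0x65=101: acc |= 101<<7 -> acc=13001 shift=14
  byte[3]=0x48 cont=0 payload=0x48=72: acc |= 72<<14 -> acc=1192649 shift=21 [end]
Varint 2: bytes[1:4] = C9 E5 48 -> value 1192649 (3 byte(s))
  byte[4]=0x02 cont=0 payload=0x02=2: acc |= 2<<0 -> acc=2 shift=7 [end]
Varint 3: bytes[4:5] = 02 -> value 2 (1 byte(s))
  byte[5]=0x78 cont=0 payload=0x78=120: acc |= 120<<0 -> acc=120 shift=7 [end]
Varint 4: bytes[5:6] = 78 -> value 120 (1 byte(s))
  byte[6]=0xA4 cont=1 payload=0x24=36: acc |= 36<<0 -> acc=36 shift=7
  byte[7]=0x3A cont=0 payload=0x3A=58: acc |= 58<<7 -> acc=7460 shift=14 [end]
Varint 5: bytes[6:8] = A4 3A -> value 7460 (2 byte(s))
  byte[8]=0xB5 cont=1 payload=0x35=53: acc |= 53<<0 -> acc=53 shift=7
  byte[9]=0xDA cont=1 payload=0x5A=90: acc |= 90<<7 -> acc=11573 shift=14
  byte[10]=0x8D cont=1 payload=0x0D=13: acc |= 13<<14 -> acc=224565 shift=21
  byte[11]=0x13 cont=0 payload=0x13=19: acc |= 19<<21 -> acc=40070453 shift=28 [end]
Varint 6: bytes[8:12] = B5 DA 8D 13 -> value 40070453 (4 byte(s))

Answer: 1 3 1 1 2 4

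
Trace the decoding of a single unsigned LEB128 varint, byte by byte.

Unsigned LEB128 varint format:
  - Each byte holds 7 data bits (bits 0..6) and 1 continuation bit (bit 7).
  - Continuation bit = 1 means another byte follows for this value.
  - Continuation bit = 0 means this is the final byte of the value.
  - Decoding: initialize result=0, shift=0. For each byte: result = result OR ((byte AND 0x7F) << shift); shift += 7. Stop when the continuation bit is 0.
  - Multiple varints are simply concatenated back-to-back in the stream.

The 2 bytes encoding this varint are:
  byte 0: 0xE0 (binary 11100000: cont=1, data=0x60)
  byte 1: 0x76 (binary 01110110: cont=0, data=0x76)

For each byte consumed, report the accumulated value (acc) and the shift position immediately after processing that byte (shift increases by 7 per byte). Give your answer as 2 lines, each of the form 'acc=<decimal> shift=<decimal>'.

byte 0=0xE0: payload=0x60=96, contrib = 96<<0 = 96; acc -> 96, shift -> 7
byte 1=0x76: payload=0x76=118, contrib = 118<<7 = 15104; acc -> 15200, shift -> 14

Answer: acc=96 shift=7
acc=15200 shift=14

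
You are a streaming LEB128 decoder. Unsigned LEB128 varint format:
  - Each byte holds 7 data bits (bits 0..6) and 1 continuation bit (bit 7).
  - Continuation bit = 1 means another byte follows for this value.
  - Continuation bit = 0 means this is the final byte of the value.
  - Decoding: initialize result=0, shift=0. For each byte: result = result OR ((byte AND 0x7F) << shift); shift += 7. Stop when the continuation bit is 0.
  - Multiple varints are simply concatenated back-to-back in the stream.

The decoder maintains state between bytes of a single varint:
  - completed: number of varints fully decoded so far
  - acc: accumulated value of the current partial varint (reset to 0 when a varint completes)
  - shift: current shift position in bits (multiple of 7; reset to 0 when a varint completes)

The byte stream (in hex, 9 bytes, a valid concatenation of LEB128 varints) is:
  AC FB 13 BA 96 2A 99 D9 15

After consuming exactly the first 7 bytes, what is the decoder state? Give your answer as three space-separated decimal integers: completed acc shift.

Answer: 2 25 7

Derivation:
byte[0]=0xAC cont=1 payload=0x2C: acc |= 44<<0 -> completed=0 acc=44 shift=7
byte[1]=0xFB cont=1 payload=0x7B: acc |= 123<<7 -> completed=0 acc=15788 shift=14
byte[2]=0x13 cont=0 payload=0x13: varint #1 complete (value=327084); reset -> completed=1 acc=0 shift=0
byte[3]=0xBA cont=1 payload=0x3A: acc |= 58<<0 -> completed=1 acc=58 shift=7
byte[4]=0x96 cont=1 payload=0x16: acc |= 22<<7 -> completed=1 acc=2874 shift=14
byte[5]=0x2A cont=0 payload=0x2A: varint #2 complete (value=691002); reset -> completed=2 acc=0 shift=0
byte[6]=0x99 cont=1 payload=0x19: acc |= 25<<0 -> completed=2 acc=25 shift=7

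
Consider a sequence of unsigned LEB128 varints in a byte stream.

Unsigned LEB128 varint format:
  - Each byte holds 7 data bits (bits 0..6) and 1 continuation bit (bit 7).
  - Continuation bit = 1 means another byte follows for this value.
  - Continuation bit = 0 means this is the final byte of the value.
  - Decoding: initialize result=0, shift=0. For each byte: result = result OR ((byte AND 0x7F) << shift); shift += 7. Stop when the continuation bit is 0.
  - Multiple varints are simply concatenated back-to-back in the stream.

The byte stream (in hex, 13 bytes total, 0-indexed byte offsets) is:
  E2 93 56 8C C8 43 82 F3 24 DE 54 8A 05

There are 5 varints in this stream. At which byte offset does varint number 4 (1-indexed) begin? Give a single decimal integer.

  byte[0]=0xE2 cont=1 payload=0x62=98: acc |= 98<<0 -> acc=98 shift=7
  byte[1]=0x93 cont=1 payload=0x13=19: acc |= 19<<7 -> acc=2530 shift=14
  byte[2]=0x56 cont=0 payload=0x56=86: acc |= 86<<14 -> acc=1411554 shift=21 [end]
Varint 1: bytes[0:3] = E2 93 56 -> value 1411554 (3 byte(s))
  byte[3]=0x8C cont=1 payload=0x0C=12: acc |= 12<<0 -> acc=12 shift=7
  byte[4]=0xC8 cont=1 payload=0x48=72: acc |= 72<<7 -> acc=9228 shift=14
  byte[5]=0x43 cont=0 payload=0x43=67: acc |= 67<<14 -> acc=1106956 shift=21 [end]
Varint 2: bytes[3:6] = 8C C8 43 -> value 1106956 (3 byte(s))
  byte[6]=0x82 cont=1 payload=0x02=2: acc |= 2<<0 -> acc=2 shift=7
  byte[7]=0xF3 cont=1 payload=0x73=115: acc |= 115<<7 -> acc=14722 shift=14
  byte[8]=0x24 cont=0 payload=0x24=36: acc |= 36<<14 -> acc=604546 shift=21 [end]
Varint 3: bytes[6:9] = 82 F3 24 -> value 604546 (3 byte(s))
  byte[9]=0xDE cont=1 payload=0x5E=94: acc |= 94<<0 -> acc=94 shift=7
  byte[10]=0x54 cont=0 payload=0x54=84: acc |= 84<<7 -> acc=10846 shift=14 [end]
Varint 4: bytes[9:11] = DE 54 -> value 10846 (2 byte(s))
  byte[11]=0x8A cont=1 payload=0x0A=10: acc |= 10<<0 -> acc=10 shift=7
  byte[12]=0x05 cont=0 payload=0x05=5: acc |= 5<<7 -> acc=650 shift=14 [end]
Varint 5: bytes[11:13] = 8A 05 -> value 650 (2 byte(s))

Answer: 9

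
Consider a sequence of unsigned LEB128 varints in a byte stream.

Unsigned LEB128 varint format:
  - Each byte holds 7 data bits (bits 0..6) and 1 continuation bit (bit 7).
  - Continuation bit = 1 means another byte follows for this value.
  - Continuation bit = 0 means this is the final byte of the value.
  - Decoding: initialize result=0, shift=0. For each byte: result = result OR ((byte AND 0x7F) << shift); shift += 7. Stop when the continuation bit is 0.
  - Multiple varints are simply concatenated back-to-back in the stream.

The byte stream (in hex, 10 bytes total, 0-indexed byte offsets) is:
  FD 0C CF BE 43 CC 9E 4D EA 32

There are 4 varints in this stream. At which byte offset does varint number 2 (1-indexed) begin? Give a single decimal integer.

  byte[0]=0xFD cont=1 payload=0x7D=125: acc |= 125<<0 -> acc=125 shift=7
  byte[1]=0x0C cont=0 payload=0x0C=12: acc |= 12<<7 -> acc=1661 shift=14 [end]
Varint 1: bytes[0:2] = FD 0C -> value 1661 (2 byte(s))
  byte[2]=0xCF cont=1 payload=0x4F=79: acc |= 79<<0 -> acc=79 shift=7
  byte[3]=0xBE cont=1 payload=0x3E=62: acc |= 62<<7 -> acc=8015 shift=14
  byte[4]=0x43 cont=0 payload=0x43=67: acc |= 67<<14 -> acc=1105743 shift=21 [end]
Varint 2: bytes[2:5] = CF BE 43 -> value 1105743 (3 byte(s))
  byte[5]=0xCC cont=1 payload=0x4C=76: acc |= 76<<0 -> acc=76 shift=7
  byte[6]=0x9E cont=1 payload=0x1E=30: acc |= 30<<7 -> acc=3916 shift=14
  byte[7]=0x4D cont=0 payload=0x4D=77: acc |= 77<<14 -> acc=1265484 shift=21 [end]
Varint 3: bytes[5:8] = CC 9E 4D -> value 1265484 (3 byte(s))
  byte[8]=0xEA cont=1 payload=0x6A=106: acc |= 106<<0 -> acc=106 shift=7
  byte[9]=0x32 cont=0 payload=0x32=50: acc |= 50<<7 -> acc=6506 shift=14 [end]
Varint 4: bytes[8:10] = EA 32 -> value 6506 (2 byte(s))

Answer: 2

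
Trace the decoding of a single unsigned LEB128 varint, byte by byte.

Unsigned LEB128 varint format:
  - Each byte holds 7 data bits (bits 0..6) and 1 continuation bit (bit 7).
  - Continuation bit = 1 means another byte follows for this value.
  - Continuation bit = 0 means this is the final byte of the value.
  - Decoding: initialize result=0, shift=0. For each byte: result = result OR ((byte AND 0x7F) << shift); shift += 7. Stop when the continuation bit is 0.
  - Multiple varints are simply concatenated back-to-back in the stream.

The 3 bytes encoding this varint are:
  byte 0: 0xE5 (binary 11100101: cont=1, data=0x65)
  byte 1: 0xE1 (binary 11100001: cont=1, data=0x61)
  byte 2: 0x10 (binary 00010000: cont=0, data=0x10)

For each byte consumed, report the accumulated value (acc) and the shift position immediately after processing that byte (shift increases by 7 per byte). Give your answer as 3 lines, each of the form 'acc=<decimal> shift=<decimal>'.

Answer: acc=101 shift=7
acc=12517 shift=14
acc=274661 shift=21

Derivation:
byte 0=0xE5: payload=0x65=101, contrib = 101<<0 = 101; acc -> 101, shift -> 7
byte 1=0xE1: payload=0x61=97, contrib = 97<<7 = 12416; acc -> 12517, shift -> 14
byte 2=0x10: payload=0x10=16, contrib = 16<<14 = 262144; acc -> 274661, shift -> 21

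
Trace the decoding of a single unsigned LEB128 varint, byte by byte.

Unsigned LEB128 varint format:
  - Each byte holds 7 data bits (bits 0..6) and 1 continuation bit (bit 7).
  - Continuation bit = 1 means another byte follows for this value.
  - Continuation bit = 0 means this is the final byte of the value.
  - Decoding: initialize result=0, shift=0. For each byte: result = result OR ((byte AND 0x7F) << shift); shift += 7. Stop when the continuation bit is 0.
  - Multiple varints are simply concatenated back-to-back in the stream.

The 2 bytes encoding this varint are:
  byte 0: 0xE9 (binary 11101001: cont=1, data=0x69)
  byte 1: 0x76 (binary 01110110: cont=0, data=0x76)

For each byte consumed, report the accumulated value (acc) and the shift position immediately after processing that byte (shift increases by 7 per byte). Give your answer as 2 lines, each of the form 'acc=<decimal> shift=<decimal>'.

byte 0=0xE9: payload=0x69=105, contrib = 105<<0 = 105; acc -> 105, shift -> 7
byte 1=0x76: payload=0x76=118, contrib = 118<<7 = 15104; acc -> 15209, shift -> 14

Answer: acc=105 shift=7
acc=15209 shift=14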